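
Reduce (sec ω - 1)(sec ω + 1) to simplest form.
(sec ω - 1)(sec ω + 1) = tan²ω (using Diff. of squares)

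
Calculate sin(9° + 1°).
sin(9° + 1°) = sin 9° cos 1° + cos 9° sin 1° = 0.1736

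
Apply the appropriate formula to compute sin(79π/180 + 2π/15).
sin(79π/180 + 2π/15) = sin 79π/180 cos 2π/15 + cos 79π/180 sin 2π/15 = 0.9744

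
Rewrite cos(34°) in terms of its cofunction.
cos(34°) = sin(90° - 34°) = sin(56°)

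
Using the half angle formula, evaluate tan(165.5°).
tan(165.5°) = sin 331° / (1 + cos 331°) = -0.2586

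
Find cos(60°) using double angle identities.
cos(60°) = 1 - 2sin²30° = 1/2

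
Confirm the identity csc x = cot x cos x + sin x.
RHS = cos²x/sin x + sin x = (cos²x + sin²x)/sin x = 1/sin x = csc x = LHS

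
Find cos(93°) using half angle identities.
cos(93°) = -√((1 + cos 186°)/2) = -0.05234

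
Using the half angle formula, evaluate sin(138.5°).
sin(138.5°) = √((1 - cos 277°)/2) = 0.6626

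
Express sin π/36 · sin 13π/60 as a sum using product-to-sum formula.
sin π/36 sin 13π/60 = (1/2)[cos(π/36-13π/60) - cos(π/36+13π/60)]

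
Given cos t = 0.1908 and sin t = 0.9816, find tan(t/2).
tan(t/2) = sin t / (1 + cos t) = 0.8243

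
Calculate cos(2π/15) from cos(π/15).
cos(2π/15) = 1 - 2sin²π/15 = 0.9135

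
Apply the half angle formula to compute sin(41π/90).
sin(41π/90) = √((1 - cos 41π/45)/2) = 0.9903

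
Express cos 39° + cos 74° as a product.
cos 39° + cos 74° = 2 cos(56.5°) cos(-17.5°)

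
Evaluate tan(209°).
tan(209°) = 0.5543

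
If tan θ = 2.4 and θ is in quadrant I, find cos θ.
cos θ = 0.3846 (using tan²θ + 1 = sec²θ)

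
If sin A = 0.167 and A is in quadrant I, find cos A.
cos A = 0.986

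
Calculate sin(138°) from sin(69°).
sin(138°) = 2 sin 69° cos 69° = 0.6691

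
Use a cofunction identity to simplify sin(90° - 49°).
sin(90° - 49°) = cos(49°)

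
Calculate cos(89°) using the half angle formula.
cos(89°) = √((1 + cos 178°)/2) = 0.01745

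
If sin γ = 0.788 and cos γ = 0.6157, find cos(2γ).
cos(2γ) = cos²γ - sin²γ = -0.2419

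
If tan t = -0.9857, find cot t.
cot t = 1/tan t = -1.015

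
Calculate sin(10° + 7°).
sin(10° + 7°) = sin 10° cos 7° + cos 10° sin 7° = 0.2924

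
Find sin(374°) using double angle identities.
sin(374°) = 2 sin 187° cos 187° = 0.2419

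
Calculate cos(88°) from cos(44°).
cos(88°) = 1 - 2sin²44° = 0.0349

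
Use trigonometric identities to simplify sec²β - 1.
sec²β - 1 = tan²β (using Pythagorean identity)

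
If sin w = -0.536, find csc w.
csc w = 1/sin w = -1.866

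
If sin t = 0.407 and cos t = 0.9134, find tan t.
tan t = sin t / cos t = 0.4456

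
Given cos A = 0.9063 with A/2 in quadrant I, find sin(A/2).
sin(A/2) = ±√((1 - cos A)/2); positive since A/2 ∈ QI, so sin(A/2) = 0.2164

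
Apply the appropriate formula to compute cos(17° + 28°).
cos(17° + 28°) = cos 17° cos 28° - sin 17° sin 28° = √2/2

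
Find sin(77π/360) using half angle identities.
sin(77π/360) = √((1 - cos 77π/180)/2) = 0.6225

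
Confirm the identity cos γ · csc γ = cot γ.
LHS = cos γ · (1/sin γ) = cos γ/sin γ = cot γ = RHS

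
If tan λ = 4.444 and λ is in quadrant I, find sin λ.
sin λ = 0.9756 (using tan²λ + 1 = sec²λ)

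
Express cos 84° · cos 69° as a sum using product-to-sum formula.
cos 84° cos 69° = (1/2)[cos(84°-69°) + cos(84°+69°)]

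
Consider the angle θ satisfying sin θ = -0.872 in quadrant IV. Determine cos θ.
cos θ = √(1 - sin²θ) = 0.4895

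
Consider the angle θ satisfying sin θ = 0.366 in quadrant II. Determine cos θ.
cos θ = ±√(1 - sin²θ) = -0.9306 (negative in QII)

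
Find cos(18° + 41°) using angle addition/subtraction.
cos(18° + 41°) = cos 18° cos 41° - sin 18° sin 41° = 0.515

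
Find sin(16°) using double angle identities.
sin(16°) = 2 sin 8° cos 8° = 0.2756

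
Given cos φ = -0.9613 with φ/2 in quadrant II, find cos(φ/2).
cos(φ/2) = ±√((1 + cos φ)/2); negative since φ/2 ∈ QII, so cos(φ/2) = -0.1391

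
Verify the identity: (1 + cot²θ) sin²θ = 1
LHS = csc²θ · sin²θ = (1/sin²θ) · sin²θ = 1 = RHS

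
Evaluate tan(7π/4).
tan(7π/4) = -1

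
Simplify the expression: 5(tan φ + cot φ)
5(tan φ + cot φ) = 5(sec φ csc φ) (using Quotient identities)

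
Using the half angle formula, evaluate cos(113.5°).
cos(113.5°) = -√((1 + cos 227°)/2) = -0.3987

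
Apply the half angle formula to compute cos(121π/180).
cos(121π/180) = -√((1 + cos 121π/90)/2) = -0.515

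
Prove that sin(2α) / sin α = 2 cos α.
LHS = 2 sin α cos α / sin α = 2 cos α = RHS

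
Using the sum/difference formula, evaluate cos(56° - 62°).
cos(56° - 62°) = cos 56° cos 62° + sin 56° sin 62° = 0.9945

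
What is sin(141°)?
sin(141°) = 0.6293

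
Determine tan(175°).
tan(175°) = -0.08749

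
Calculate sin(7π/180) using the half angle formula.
sin(7π/180) = √((1 - cos 7π/90)/2) = 0.1219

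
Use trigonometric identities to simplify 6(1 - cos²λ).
6(1 - cos²λ) = 6(sin²λ) (using Pythagorean identity)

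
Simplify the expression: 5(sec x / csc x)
5(sec x / csc x) = 5(tan x) (using Reciprocal identities)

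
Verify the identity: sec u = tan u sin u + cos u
RHS = sin²u/cos u + cos u = (sin²u + cos²u)/cos u = 1/cos u = sec u = LHS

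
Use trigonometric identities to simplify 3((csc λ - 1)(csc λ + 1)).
3((csc λ - 1)(csc λ + 1)) = 3(cot²λ) (using Diff. of squares)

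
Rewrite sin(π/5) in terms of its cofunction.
sin(π/5) = cos(π/2 - π/5) = cos(3π/10)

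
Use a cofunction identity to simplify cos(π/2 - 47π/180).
cos(π/2 - 47π/180) = sin(47π/180)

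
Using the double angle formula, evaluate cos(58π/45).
cos(58π/45) = cos²29π/45 - sin²29π/45 = -0.6157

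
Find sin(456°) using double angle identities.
sin(456°) = 2 sin 228° cos 228° = 0.9945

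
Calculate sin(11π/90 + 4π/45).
sin(11π/90 + 4π/45) = sin 11π/90 cos 4π/45 + cos 11π/90 sin 4π/45 = 0.6157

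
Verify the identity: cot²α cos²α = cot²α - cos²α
RHS = cos²α/sin²α - cos²α = cos²α(1/sin²α - 1) = cos²α · (1 - sin²α)/sin²α = cos²α · cos²α/sin²α = cos²α · cot²α = LHS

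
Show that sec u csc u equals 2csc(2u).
RHS = 2/sin(2u) = 2/(2 sin u cos u) = 1/(sin u cos u) = (1/cos u)(1/sin u) = sec u csc u = LHS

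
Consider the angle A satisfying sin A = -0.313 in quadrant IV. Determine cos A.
cos A = √(1 - sin²A) = 0.9498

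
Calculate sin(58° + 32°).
sin(58° + 32°) = sin 58° cos 32° + cos 58° sin 32° = 1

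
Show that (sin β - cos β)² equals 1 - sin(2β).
LHS = sin²β - 2 sin β cos β + cos²β = (sin²β + cos²β) - 2 sin β cos β = 1 - sin(2β) = RHS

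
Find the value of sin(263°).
sin(263°) = -0.9925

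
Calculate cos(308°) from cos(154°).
cos(308°) = cos²154° - sin²154° = 0.6157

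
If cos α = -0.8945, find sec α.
sec α = 1/cos α = -1.118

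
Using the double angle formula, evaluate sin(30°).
sin(30°) = 2 sin 15° cos 15° = 1/2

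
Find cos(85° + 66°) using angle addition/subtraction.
cos(85° + 66°) = cos 85° cos 66° - sin 85° sin 66° = -0.8746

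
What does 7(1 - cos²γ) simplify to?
7(1 - cos²γ) = 7(sin²γ) (using Pythagorean identity)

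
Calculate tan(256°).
tan(256°) = 4.011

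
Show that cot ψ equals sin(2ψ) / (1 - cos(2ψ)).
RHS = 2 sin ψ cos ψ / (2sin²ψ) = cos ψ/sin ψ = cot ψ = LHS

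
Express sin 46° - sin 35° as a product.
sin 46° - sin 35° = 2 cos(40.5°) sin(5.5°)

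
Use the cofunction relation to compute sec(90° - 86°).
sec(90° - 86°) = csc(86°) = 1.002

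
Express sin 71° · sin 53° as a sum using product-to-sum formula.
sin 71° sin 53° = (1/2)[cos(71°-53°) - cos(71°+53°)]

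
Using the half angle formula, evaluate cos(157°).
cos(157°) = -√((1 + cos 314°)/2) = -0.9205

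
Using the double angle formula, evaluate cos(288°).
cos(288°) = cos²144° - sin²144° = 0.309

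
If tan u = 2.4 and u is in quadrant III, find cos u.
cos u = -0.3846 (using tan²u + 1 = sec²u)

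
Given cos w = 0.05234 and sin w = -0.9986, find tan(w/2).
tan(w/2) = sin w / (1 + cos w) = -0.9489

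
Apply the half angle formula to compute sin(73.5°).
sin(73.5°) = √((1 - cos 147°)/2) = 0.9588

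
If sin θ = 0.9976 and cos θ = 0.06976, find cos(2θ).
cos(2θ) = cos²θ - sin²θ = -0.9903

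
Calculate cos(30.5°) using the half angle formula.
cos(30.5°) = √((1 + cos 61°)/2) = 0.8616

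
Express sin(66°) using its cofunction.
sin(66°) = cos(90° - 66°) = cos(24°)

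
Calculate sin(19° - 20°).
sin(19° - 20°) = sin 19° cos 20° - cos 19° sin 20° = -0.01745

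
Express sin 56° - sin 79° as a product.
sin 56° - sin 79° = 2 cos(67.5°) sin(-11.5°)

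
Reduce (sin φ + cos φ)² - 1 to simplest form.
(sin φ + cos φ)² - 1 = sin(2φ) (using Pythagorean + double angle)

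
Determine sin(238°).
sin(238°) = -0.848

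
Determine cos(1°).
cos(1°) = 0.9998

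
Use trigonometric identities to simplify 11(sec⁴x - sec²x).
11(sec⁴x - sec²x) = 11(tan⁴x + tan²x) (using Pythagorean)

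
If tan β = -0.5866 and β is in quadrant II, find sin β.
sin β = 0.506 (using tan²β + 1 = sec²β)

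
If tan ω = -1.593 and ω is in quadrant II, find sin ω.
sin ω = 0.847 (using tan²ω + 1 = sec²ω)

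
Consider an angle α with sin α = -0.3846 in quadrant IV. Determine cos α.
cos α = √(1 - sin²α) = 0.9231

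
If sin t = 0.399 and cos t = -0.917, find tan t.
tan t = sin t / cos t = -0.4351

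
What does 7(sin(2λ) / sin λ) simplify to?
7(sin(2λ) / sin λ) = 7(2 cos λ) (using Double angle)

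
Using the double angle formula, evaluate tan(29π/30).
tan(29π/30) = 2 tan 29π/60 / (1 - tan²29π/60) = -0.1051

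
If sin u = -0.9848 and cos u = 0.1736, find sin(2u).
sin(2u) = 2 sin u cos u = -0.3419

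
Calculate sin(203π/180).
sin(203π/180) = -0.3907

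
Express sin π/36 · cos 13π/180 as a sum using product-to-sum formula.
sin π/36 cos 13π/180 = (1/2)[sin(π/36+13π/180) + sin(π/36-13π/180)]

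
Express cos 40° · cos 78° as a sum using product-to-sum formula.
cos 40° cos 78° = (1/2)[cos(40°-78°) + cos(40°+78°)]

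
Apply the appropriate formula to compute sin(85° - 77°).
sin(85° - 77°) = sin 85° cos 77° - cos 85° sin 77° = 0.1392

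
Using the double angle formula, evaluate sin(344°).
sin(344°) = 2 sin 172° cos 172° = -0.2756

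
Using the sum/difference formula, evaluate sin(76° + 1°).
sin(76° + 1°) = sin 76° cos 1° + cos 76° sin 1° = 0.9744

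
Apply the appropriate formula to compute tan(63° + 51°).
tan(63° + 51°) = (tan 63° + tan 51°)/(1 - tan 63° tan 51°) = -2.246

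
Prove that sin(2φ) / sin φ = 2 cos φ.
LHS = 2 sin φ cos φ / sin φ = 2 cos φ = RHS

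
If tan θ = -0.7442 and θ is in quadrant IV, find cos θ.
cos θ = 0.8022 (using tan²θ + 1 = sec²θ)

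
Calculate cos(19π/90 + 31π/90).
cos(19π/90 + 31π/90) = cos 19π/90 cos 31π/90 - sin 19π/90 sin 31π/90 = -0.1736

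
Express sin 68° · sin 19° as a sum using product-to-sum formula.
sin 68° sin 19° = (1/2)[cos(68°-19°) - cos(68°+19°)]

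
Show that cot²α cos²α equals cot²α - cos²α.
RHS = cos²α/sin²α - cos²α = cos²α(1/sin²α - 1) = cos²α · (1 - sin²α)/sin²α = cos²α · cos²α/sin²α = cos²α · cot²α = LHS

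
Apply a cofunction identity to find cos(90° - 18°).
cos(90° - 18°) = sin(18°) = 0.309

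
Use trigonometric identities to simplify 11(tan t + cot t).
11(tan t + cot t) = 11(sec t csc t) (using Quotient identities)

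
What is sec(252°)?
sec(252°) = -3.236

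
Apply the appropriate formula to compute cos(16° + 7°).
cos(16° + 7°) = cos 16° cos 7° - sin 16° sin 7° = 0.9205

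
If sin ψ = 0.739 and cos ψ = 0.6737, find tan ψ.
tan ψ = sin ψ / cos ψ = 1.097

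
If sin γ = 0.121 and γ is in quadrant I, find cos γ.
cos γ = 0.9927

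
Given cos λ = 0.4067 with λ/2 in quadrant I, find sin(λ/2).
sin(λ/2) = ±√((1 - cos λ)/2); positive since λ/2 ∈ QI, so sin(λ/2) = 0.5447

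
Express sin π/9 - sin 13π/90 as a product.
sin π/9 - sin 13π/90 = 2 cos(23π/180) sin(-π/60)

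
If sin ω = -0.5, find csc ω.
csc ω = 1/sin ω = -2.0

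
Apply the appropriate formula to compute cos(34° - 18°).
cos(34° - 18°) = cos 34° cos 18° + sin 34° sin 18° = 0.9613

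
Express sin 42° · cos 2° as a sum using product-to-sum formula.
sin 42° cos 2° = (1/2)[sin(42°+2°) + sin(42°-2°)]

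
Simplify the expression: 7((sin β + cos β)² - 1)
7((sin β + cos β)² - 1) = 7(sin(2β)) (using Pythagorean + double angle)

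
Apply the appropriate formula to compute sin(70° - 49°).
sin(70° - 49°) = sin 70° cos 49° - cos 70° sin 49° = 0.3584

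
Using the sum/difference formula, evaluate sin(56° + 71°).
sin(56° + 71°) = sin 56° cos 71° + cos 56° sin 71° = 0.7986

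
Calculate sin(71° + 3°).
sin(71° + 3°) = sin 71° cos 3° + cos 71° sin 3° = 0.9613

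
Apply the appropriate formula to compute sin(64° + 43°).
sin(64° + 43°) = sin 64° cos 43° + cos 64° sin 43° = 0.9563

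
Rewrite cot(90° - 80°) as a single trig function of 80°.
cot(90° - 80°) = tan(80°)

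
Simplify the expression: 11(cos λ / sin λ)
11(cos λ / sin λ) = 11(cot λ) (using Quotient identity)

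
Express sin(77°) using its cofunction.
sin(77°) = cos(90° - 77°) = cos(13°)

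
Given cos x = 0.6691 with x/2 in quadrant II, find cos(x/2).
cos(x/2) = ±√((1 + cos x)/2); negative since x/2 ∈ QII, so cos(x/2) = -0.9135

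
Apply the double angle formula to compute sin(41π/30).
sin(41π/30) = 2 sin 41π/60 cos 41π/60 = -0.9135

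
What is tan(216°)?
tan(216°) = 0.7265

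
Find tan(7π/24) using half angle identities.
tan(7π/24) = sin 7π/12 / (1 + cos 7π/12) = 1.303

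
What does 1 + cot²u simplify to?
1 + cot²u = csc²u (using Pythagorean identity)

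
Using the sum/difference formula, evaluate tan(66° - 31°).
tan(66° - 31°) = (tan 66° - tan 31°)/(1 + tan 66° tan 31°) = 0.7002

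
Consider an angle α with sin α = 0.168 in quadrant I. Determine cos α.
cos α = √(1 - sin²α) = 0.9858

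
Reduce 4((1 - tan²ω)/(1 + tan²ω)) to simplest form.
4((1 - tan²ω)/(1 + tan²ω)) = 4(cos(2ω)) (using Double angle)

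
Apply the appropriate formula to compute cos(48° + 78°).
cos(48° + 78°) = cos 48° cos 78° - sin 48° sin 78° = -0.5878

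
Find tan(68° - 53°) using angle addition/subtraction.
tan(68° - 53°) = (tan 68° - tan 53°)/(1 + tan 68° tan 53°) = 2-√3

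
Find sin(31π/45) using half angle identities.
sin(31π/45) = √((1 - cos 62π/45)/2) = 0.829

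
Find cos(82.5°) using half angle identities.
cos(82.5°) = √((1 + cos 165°)/2) = 0.1305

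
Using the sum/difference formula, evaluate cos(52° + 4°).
cos(52° + 4°) = cos 52° cos 4° - sin 52° sin 4° = 0.5592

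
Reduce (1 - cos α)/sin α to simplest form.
(1 - cos α)/sin α = tan(α/2) (using Half angle)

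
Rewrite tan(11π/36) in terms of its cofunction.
tan(11π/36) = cot(π/2 - 11π/36) = cot(7π/36)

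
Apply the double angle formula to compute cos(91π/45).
cos(91π/45) = cos²91π/90 - sin²91π/90 = 0.9976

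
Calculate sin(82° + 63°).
sin(82° + 63°) = sin 82° cos 63° + cos 82° sin 63° = 0.5736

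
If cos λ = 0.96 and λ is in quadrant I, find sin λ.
sin λ = 0.28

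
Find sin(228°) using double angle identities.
sin(228°) = 2 sin 114° cos 114° = -0.7431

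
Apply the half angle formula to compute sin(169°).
sin(169°) = √((1 - cos 338°)/2) = 0.1908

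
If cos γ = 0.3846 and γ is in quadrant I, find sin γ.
sin γ = 0.9231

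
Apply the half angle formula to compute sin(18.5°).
sin(18.5°) = √((1 - cos 37°)/2) = 0.3173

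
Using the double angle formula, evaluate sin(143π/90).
sin(143π/90) = 2 sin 143π/180 cos 143π/180 = -0.9613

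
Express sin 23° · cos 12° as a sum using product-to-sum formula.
sin 23° cos 12° = (1/2)[sin(23°+12°) + sin(23°-12°)]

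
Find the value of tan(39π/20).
tan(39π/20) = -0.1584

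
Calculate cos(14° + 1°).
cos(14° + 1°) = cos 14° cos 1° - sin 14° sin 1° = (√6+√2)/4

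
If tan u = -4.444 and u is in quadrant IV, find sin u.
sin u = -0.9756 (using tan²u + 1 = sec²u)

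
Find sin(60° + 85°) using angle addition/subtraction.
sin(60° + 85°) = sin 60° cos 85° + cos 60° sin 85° = 0.5736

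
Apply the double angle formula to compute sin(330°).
sin(330°) = 2 sin 165° cos 165° = -1/2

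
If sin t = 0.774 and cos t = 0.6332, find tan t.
tan t = sin t / cos t = 1.222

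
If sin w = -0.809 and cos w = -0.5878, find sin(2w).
sin(2w) = 2 sin w cos w = 0.9511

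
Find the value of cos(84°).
cos(84°) = 0.1045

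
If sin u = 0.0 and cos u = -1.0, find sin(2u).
sin(2u) = 2 sin u cos u = 0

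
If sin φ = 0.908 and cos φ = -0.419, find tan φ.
tan φ = sin φ / cos φ = -2.167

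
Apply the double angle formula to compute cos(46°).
cos(46°) = cos²23° - sin²23° = 0.6947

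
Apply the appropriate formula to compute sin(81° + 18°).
sin(81° + 18°) = sin 81° cos 18° + cos 81° sin 18° = 0.9877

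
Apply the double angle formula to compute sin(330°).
sin(330°) = 2 sin 165° cos 165° = -1/2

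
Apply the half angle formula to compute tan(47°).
tan(47°) = sin 94° / (1 + cos 94°) = 1.072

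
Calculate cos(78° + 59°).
cos(78° + 59°) = cos 78° cos 59° - sin 78° sin 59° = -0.7314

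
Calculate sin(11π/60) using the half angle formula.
sin(11π/60) = √((1 - cos 11π/30)/2) = 0.5446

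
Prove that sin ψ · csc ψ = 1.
LHS = sin ψ · (1/sin ψ) = 1 = RHS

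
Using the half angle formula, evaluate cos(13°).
cos(13°) = √((1 + cos 26°)/2) = 0.9744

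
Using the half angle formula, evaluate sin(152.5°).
sin(152.5°) = √((1 - cos 305°)/2) = 0.4617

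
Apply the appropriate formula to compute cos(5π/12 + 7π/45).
cos(5π/12 + 7π/45) = cos 5π/12 cos 7π/45 - sin 5π/12 sin 7π/45 = -0.225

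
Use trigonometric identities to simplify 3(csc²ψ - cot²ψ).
3(csc²ψ - cot²ψ) = 3 (using Pythagorean identity)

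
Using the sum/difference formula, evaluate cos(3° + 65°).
cos(3° + 65°) = cos 3° cos 65° - sin 3° sin 65° = 0.3746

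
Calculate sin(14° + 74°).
sin(14° + 74°) = sin 14° cos 74° + cos 14° sin 74° = 0.9994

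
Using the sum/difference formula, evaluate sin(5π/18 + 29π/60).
sin(5π/18 + 29π/60) = sin 5π/18 cos 29π/60 + cos 5π/18 sin 29π/60 = 0.682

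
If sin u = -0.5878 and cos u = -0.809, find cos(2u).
cos(2u) = cos²u - sin²u = 0.309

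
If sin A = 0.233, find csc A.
csc A = 1/sin A = 4.292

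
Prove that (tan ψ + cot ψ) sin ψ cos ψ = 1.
LHS = (sin ψ/cos ψ + cos ψ/sin ψ) sin ψ cos ψ = ((sin²ψ + cos²ψ)/(sin ψ cos ψ)) · sin ψ cos ψ = sin²ψ + cos²ψ = 1 = RHS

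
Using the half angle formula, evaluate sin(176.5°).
sin(176.5°) = √((1 - cos 353°)/2) = 0.06105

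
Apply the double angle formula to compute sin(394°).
sin(394°) = 2 sin 197° cos 197° = 0.5592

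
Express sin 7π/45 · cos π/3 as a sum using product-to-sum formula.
sin 7π/45 cos π/3 = (1/2)[sin(7π/45+π/3) + sin(7π/45-π/3)]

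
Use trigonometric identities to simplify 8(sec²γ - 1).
8(sec²γ - 1) = 8(tan²γ) (using Pythagorean identity)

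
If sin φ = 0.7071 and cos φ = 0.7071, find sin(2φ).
sin(2φ) = 2 sin φ cos φ = 1.0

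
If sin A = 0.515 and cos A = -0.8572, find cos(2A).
cos(2A) = cos²A - sin²A = 0.4696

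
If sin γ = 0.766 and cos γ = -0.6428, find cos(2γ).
cos(2γ) = cos²γ - sin²γ = -0.1736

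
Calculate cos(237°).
cos(237°) = -0.5446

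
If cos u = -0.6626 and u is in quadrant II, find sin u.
sin u = 0.749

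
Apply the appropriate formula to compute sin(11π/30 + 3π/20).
sin(11π/30 + 3π/20) = sin 11π/30 cos 3π/20 + cos 11π/30 sin 3π/20 = 0.9986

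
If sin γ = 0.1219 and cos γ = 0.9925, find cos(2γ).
cos(2γ) = cos²γ - sin²γ = 0.9702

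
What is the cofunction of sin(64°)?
sin(64°) = cos(90° - 64°) = cos(26°)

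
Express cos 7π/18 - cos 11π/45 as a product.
cos 7π/18 - cos 11π/45 = -2 sin(19π/60) sin(13π/180)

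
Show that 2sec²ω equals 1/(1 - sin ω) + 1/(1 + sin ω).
RHS = [(1 + sin ω) + (1 - sin ω)] / [(1 - sin ω)(1 + sin ω)] = 2/(1 - sin²ω) = 2/cos²ω = 2sec²ω = LHS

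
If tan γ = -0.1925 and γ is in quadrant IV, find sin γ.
sin γ = -0.189 (using tan²γ + 1 = sec²γ)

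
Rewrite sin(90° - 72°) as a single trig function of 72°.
sin(90° - 72°) = cos(72°)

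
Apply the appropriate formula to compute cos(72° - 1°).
cos(72° - 1°) = cos 72° cos 1° + sin 72° sin 1° = 0.3256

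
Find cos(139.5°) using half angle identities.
cos(139.5°) = -√((1 + cos 279°)/2) = -0.7604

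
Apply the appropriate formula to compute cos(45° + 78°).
cos(45° + 78°) = cos 45° cos 78° - sin 45° sin 78° = -0.5446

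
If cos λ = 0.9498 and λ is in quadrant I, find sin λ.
sin λ = 0.3129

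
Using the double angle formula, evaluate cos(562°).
cos(562°) = cos²281° - sin²281° = -0.9272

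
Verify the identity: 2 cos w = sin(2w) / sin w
RHS = 2 sin w cos w / sin w = 2 cos w = LHS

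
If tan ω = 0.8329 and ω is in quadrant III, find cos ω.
cos ω = -0.7684 (using tan²ω + 1 = sec²ω)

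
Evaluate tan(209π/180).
tan(209π/180) = 0.5543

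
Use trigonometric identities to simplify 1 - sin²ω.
1 - sin²ω = cos²ω (using Pythagorean identity)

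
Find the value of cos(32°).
cos(32°) = 0.848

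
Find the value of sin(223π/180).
sin(223π/180) = -0.682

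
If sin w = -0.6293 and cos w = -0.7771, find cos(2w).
cos(2w) = cos²w - sin²w = 0.2079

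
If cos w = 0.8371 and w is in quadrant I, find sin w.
sin w = 0.547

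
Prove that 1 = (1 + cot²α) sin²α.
RHS = csc²α · sin²α = (1/sin²α) · sin²α = 1 = LHS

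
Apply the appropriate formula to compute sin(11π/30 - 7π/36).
sin(11π/30 - 7π/36) = sin 11π/30 cos 7π/36 - cos 11π/30 sin 7π/36 = 0.515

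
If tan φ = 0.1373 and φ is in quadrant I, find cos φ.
cos φ = 0.9907 (using tan²φ + 1 = sec²φ)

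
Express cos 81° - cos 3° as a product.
cos 81° - cos 3° = -2 sin(42°) sin(39°)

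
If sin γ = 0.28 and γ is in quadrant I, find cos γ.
cos γ = 0.96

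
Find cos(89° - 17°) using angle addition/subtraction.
cos(89° - 17°) = cos 89° cos 17° + sin 89° sin 17° = 0.309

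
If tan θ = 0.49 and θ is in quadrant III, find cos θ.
cos θ = -0.898 (using tan²θ + 1 = sec²θ)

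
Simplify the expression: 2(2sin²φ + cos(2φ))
2(2sin²φ + cos(2φ)) = 2 (using Double angle)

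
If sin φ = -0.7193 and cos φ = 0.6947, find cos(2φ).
cos(2φ) = cos²φ - sin²φ = -0.03478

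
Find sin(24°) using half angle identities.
sin(24°) = √((1 - cos 48°)/2) = 0.4067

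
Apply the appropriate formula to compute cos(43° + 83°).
cos(43° + 83°) = cos 43° cos 83° - sin 43° sin 83° = -0.5878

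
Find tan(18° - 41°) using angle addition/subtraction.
tan(18° - 41°) = (tan 18° - tan 41°)/(1 + tan 18° tan 41°) = -0.4245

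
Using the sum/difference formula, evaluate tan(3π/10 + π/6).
tan(3π/10 + π/6) = (tan 3π/10 + tan π/6)/(1 - tan 3π/10 tan π/6) = 9.514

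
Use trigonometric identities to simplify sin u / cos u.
sin u / cos u = tan u (using Quotient identity)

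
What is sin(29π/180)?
sin(29π/180) = 0.4848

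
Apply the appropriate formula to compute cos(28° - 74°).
cos(28° - 74°) = cos 28° cos 74° + sin 28° sin 74° = 0.6947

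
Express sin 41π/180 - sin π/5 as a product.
sin 41π/180 - sin π/5 = 2 cos(77π/360) sin(π/72)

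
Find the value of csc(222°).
csc(222°) = -1.494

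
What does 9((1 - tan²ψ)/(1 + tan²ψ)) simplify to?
9((1 - tan²ψ)/(1 + tan²ψ)) = 9(cos(2ψ)) (using Double angle)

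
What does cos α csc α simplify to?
cos α csc α = cot α (using Reciprocal + quotient)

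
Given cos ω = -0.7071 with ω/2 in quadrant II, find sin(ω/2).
sin(ω/2) = ±√((1 - cos ω)/2); positive since ω/2 ∈ QII, so sin(ω/2) = 0.9239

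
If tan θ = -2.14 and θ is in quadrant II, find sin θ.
sin θ = 0.906 (using tan²θ + 1 = sec²θ)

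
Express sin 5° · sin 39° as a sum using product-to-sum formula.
sin 5° sin 39° = (1/2)[cos(5°-39°) - cos(5°+39°)]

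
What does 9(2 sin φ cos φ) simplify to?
9(2 sin φ cos φ) = 9(sin(2φ)) (using Double angle)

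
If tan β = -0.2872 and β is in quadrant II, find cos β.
cos β = -0.9611 (using tan²β + 1 = sec²β)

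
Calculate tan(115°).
tan(115°) = -2.145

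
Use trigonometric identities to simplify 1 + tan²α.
1 + tan²α = sec²α (using Pythagorean identity)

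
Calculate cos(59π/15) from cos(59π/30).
cos(59π/15) = 2cos²59π/30 - 1 = 0.9781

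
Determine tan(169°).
tan(169°) = -0.1944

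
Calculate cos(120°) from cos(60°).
cos(120°) = 1 - 2sin²60° = -1/2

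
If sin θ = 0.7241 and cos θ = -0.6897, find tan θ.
tan θ = sin θ / cos θ = -1.05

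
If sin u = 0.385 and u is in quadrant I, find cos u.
cos u = 0.9229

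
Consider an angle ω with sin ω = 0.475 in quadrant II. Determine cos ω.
cos ω = ±√(1 - sin²ω) = -0.88 (negative in QII)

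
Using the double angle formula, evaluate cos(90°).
cos(90°) = cos²45° - sin²45° = 0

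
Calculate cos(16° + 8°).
cos(16° + 8°) = cos 16° cos 8° - sin 16° sin 8° = 0.9135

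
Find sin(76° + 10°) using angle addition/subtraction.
sin(76° + 10°) = sin 76° cos 10° + cos 76° sin 10° = 0.9976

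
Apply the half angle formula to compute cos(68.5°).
cos(68.5°) = √((1 + cos 137°)/2) = 0.3665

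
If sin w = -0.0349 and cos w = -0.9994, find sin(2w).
sin(2w) = 2 sin w cos w = 0.06976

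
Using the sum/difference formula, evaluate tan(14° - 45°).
tan(14° - 45°) = (tan 14° - tan 45°)/(1 + tan 14° tan 45°) = -0.6009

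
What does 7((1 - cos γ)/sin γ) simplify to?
7((1 - cos γ)/sin γ) = 7(tan(γ/2)) (using Half angle)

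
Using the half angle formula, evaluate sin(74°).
sin(74°) = √((1 - cos 148°)/2) = 0.9613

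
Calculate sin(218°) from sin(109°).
sin(218°) = 2 sin 109° cos 109° = -0.6157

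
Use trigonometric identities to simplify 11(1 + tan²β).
11(1 + tan²β) = 11(sec²β) (using Pythagorean identity)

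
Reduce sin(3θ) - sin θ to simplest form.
sin(3θ) - sin θ = 2 cos(2θ) sin θ (using Sum-to-product)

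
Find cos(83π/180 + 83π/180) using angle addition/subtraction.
cos(83π/180 + 83π/180) = cos 83π/180 cos 83π/180 - sin 83π/180 sin 83π/180 = -0.9703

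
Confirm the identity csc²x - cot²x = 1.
LHS = 1/sin²x - cos²x/sin²x = (1 - cos²x)/sin²x = sin²x/sin²x = 1 = RHS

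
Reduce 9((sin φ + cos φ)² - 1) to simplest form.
9((sin φ + cos φ)² - 1) = 9(sin(2φ)) (using Pythagorean + double angle)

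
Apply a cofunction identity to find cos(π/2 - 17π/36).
cos(π/2 - 17π/36) = sin(17π/36) = 0.9962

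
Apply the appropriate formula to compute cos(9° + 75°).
cos(9° + 75°) = cos 9° cos 75° - sin 9° sin 75° = 0.1045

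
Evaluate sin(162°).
sin(162°) = 0.309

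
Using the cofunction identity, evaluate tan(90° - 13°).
tan(90° - 13°) = cot(13°) = 4.331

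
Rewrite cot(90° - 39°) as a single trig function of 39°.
cot(90° - 39°) = tan(39°)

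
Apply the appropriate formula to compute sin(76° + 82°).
sin(76° + 82°) = sin 76° cos 82° + cos 76° sin 82° = 0.3746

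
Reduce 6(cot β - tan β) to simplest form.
6(cot β - tan β) = 6(2 cot(2β)) (using Double angle)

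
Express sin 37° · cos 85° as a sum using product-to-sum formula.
sin 37° cos 85° = (1/2)[sin(37°+85°) + sin(37°-85°)]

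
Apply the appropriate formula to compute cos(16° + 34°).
cos(16° + 34°) = cos 16° cos 34° - sin 16° sin 34° = 0.6428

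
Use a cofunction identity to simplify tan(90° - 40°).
tan(90° - 40°) = cot(40°)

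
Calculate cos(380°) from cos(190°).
cos(380°) = cos²190° - sin²190° = 0.9397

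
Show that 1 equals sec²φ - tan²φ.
RHS = 1/cos²φ - sin²φ/cos²φ = (1 - sin²φ)/cos²φ = cos²φ/cos²φ = 1 = LHS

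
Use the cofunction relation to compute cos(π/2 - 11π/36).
cos(π/2 - 11π/36) = sin(11π/36) = 0.8192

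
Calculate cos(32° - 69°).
cos(32° - 69°) = cos 32° cos 69° + sin 32° sin 69° = 0.7986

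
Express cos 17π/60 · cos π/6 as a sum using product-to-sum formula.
cos 17π/60 cos π/6 = (1/2)[cos(17π/60-π/6) + cos(17π/60+π/6)]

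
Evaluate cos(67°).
cos(67°) = 0.3907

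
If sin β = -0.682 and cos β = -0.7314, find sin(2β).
sin(2β) = 2 sin β cos β = 0.9976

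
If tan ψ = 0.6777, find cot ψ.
cot ψ = 1/tan ψ = 1.476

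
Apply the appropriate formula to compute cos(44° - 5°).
cos(44° - 5°) = cos 44° cos 5° + sin 44° sin 5° = 0.7771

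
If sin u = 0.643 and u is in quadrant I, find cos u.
cos u = 0.7659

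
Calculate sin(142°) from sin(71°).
sin(142°) = 2 sin 71° cos 71° = 0.6157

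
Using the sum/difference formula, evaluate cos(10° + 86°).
cos(10° + 86°) = cos 10° cos 86° - sin 10° sin 86° = -0.1045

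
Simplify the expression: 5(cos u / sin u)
5(cos u / sin u) = 5(cot u) (using Quotient identity)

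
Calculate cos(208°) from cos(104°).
cos(208°) = cos²104° - sin²104° = -0.8829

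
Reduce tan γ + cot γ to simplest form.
tan γ + cot γ = sec γ csc γ (using Quotient identities)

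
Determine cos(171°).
cos(171°) = -0.9877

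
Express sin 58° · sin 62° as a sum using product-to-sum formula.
sin 58° sin 62° = (1/2)[cos(58°-62°) - cos(58°+62°)]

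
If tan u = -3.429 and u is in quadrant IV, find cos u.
cos u = 0.28 (using tan²u + 1 = sec²u)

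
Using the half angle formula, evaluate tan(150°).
tan(150°) = sin 300° / (1 + cos 300°) = -√3/3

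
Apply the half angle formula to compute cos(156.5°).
cos(156.5°) = -√((1 + cos 313°)/2) = -0.9171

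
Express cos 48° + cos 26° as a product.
cos 48° + cos 26° = 2 cos(37°) cos(11°)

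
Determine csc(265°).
csc(265°) = -1.004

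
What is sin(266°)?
sin(266°) = -0.9976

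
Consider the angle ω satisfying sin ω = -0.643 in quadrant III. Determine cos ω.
cos ω = ±√(1 - sin²ω) = -0.7659 (negative in QIII)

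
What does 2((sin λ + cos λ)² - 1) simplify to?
2((sin λ + cos λ)² - 1) = 2(sin(2λ)) (using Pythagorean + double angle)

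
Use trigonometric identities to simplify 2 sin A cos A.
2 sin A cos A = sin(2A) (using Double angle)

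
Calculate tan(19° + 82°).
tan(19° + 82°) = (tan 19° + tan 82°)/(1 - tan 19° tan 82°) = -5.145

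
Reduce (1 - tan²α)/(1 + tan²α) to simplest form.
(1 - tan²α)/(1 + tan²α) = cos(2α) (using Double angle)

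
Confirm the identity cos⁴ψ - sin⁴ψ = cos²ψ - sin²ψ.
LHS = (cos²ψ - sin²ψ)(cos²ψ + sin²ψ) = (cos²ψ - sin²ψ) · 1 = cos²ψ - sin²ψ = RHS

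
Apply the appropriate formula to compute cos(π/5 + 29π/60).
cos(π/5 + 29π/60) = cos π/5 cos 29π/60 - sin π/5 sin 29π/60 = -0.5446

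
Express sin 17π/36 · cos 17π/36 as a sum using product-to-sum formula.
sin 17π/36 cos 17π/36 = (1/2)[sin(17π/36+17π/36) + sin(17π/36-17π/36)]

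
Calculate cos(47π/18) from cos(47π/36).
cos(47π/18) = cos²47π/36 - sin²47π/36 = -0.342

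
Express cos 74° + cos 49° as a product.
cos 74° + cos 49° = 2 cos(61.5°) cos(12.5°)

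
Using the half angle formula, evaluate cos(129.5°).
cos(129.5°) = -√((1 + cos 259°)/2) = -0.6361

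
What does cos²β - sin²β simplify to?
cos²β - sin²β = cos(2β) (using Double angle)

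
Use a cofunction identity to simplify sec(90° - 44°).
sec(90° - 44°) = csc(44°)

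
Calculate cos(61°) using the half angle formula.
cos(61°) = √((1 + cos 122°)/2) = 0.4848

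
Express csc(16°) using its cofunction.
csc(16°) = sec(90° - 16°) = sec(74°)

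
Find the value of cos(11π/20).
cos(11π/20) = -0.1564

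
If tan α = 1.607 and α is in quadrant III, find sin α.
sin α = -0.849 (using tan²α + 1 = sec²α)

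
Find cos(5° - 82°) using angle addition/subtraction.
cos(5° - 82°) = cos 5° cos 82° + sin 5° sin 82° = 0.225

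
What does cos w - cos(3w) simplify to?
cos w - cos(3w) = 2 sin(2w) sin w (using Sum-to-product)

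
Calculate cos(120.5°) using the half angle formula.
cos(120.5°) = -√((1 + cos 241°)/2) = -0.5075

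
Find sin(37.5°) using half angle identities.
sin(37.5°) = √((1 - cos 75°)/2) = 0.6088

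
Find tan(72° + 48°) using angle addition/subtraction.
tan(72° + 48°) = (tan 72° + tan 48°)/(1 - tan 72° tan 48°) = -√3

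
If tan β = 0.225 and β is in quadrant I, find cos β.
cos β = 0.9756 (using tan²β + 1 = sec²β)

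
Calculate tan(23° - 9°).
tan(23° - 9°) = (tan 23° - tan 9°)/(1 + tan 23° tan 9°) = 0.2493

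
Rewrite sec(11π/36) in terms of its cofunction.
sec(11π/36) = csc(π/2 - 11π/36) = csc(7π/36)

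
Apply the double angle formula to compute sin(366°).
sin(366°) = 2 sin 183° cos 183° = 0.1045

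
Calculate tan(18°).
tan(18°) = 0.3249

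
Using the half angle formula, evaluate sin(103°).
sin(103°) = √((1 - cos 206°)/2) = 0.9744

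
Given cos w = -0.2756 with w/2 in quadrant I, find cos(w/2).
cos(w/2) = ±√((1 + cos w)/2); positive since w/2 ∈ QI, so cos(w/2) = 0.6018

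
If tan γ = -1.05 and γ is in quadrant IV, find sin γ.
sin γ = -0.7241 (using tan²γ + 1 = sec²γ)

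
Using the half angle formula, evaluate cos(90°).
cos(90°) = √((1 + cos 180°)/2) = 0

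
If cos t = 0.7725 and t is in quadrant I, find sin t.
sin t = 0.635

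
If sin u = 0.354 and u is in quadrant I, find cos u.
cos u = 0.9352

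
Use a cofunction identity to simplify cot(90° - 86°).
cot(90° - 86°) = tan(86°)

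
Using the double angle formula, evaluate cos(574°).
cos(574°) = 1 - 2sin²287° = -0.829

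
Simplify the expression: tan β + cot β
tan β + cot β = sec β csc β (using Quotient identities)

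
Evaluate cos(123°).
cos(123°) = -0.5446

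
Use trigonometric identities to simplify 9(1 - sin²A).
9(1 - sin²A) = 9(cos²A) (using Pythagorean identity)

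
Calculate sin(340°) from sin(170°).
sin(340°) = 2 sin 170° cos 170° = -0.342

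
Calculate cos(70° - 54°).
cos(70° - 54°) = cos 70° cos 54° + sin 70° sin 54° = 0.9613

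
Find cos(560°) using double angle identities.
cos(560°) = cos²280° - sin²280° = -0.9397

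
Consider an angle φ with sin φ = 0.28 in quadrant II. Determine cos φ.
cos φ = ±√(1 - sin²φ) = -0.96 (negative in QII)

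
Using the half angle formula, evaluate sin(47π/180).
sin(47π/180) = √((1 - cos 47π/90)/2) = 0.7314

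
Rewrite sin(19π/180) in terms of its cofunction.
sin(19π/180) = cos(π/2 - 19π/180) = cos(71π/180)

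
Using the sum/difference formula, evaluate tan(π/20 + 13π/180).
tan(π/20 + 13π/180) = (tan π/20 + tan 13π/180)/(1 - tan π/20 tan 13π/180) = 0.404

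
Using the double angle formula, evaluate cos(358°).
cos(358°) = cos²179° - sin²179° = 0.9994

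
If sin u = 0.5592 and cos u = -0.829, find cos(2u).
cos(2u) = cos²u - sin²u = 0.3745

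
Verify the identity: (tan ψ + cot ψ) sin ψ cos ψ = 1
LHS = (sin ψ/cos ψ + cos ψ/sin ψ) sin ψ cos ψ = ((sin²ψ + cos²ψ)/(sin ψ cos ψ)) · sin ψ cos ψ = sin²ψ + cos²ψ = 1 = RHS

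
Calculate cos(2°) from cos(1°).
cos(2°) = cos²1° - sin²1° = 0.9994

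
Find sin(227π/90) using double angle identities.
sin(227π/90) = 2 sin 227π/180 cos 227π/180 = 0.9976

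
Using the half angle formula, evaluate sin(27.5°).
sin(27.5°) = √((1 - cos 55°)/2) = 0.4617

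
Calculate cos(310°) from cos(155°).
cos(310°) = cos²155° - sin²155° = 0.6428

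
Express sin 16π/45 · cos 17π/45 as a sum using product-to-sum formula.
sin 16π/45 cos 17π/45 = (1/2)[sin(16π/45+17π/45) + sin(16π/45-17π/45)]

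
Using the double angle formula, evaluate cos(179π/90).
cos(179π/90) = 1 - 2sin²179π/180 = 0.9994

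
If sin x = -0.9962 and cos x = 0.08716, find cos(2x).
cos(2x) = cos²x - sin²x = -0.9848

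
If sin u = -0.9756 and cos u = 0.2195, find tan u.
tan u = sin u / cos u = -4.445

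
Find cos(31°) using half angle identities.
cos(31°) = √((1 + cos 62°)/2) = 0.8572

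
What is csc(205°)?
csc(205°) = -2.366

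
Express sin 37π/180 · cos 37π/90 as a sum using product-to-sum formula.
sin 37π/180 cos 37π/90 = (1/2)[sin(37π/180+37π/90) + sin(37π/180-37π/90)]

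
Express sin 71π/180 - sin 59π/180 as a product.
sin 71π/180 - sin 59π/180 = 2 cos(13π/36) sin(π/30)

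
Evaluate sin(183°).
sin(183°) = -0.05234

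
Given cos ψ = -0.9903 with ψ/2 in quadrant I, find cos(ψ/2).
cos(ψ/2) = ±√((1 + cos ψ)/2); positive since ψ/2 ∈ QI, so cos(ψ/2) = 0.06964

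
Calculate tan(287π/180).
tan(287π/180) = -3.271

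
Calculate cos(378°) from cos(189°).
cos(378°) = 1 - 2sin²189° = 0.9511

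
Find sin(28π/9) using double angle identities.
sin(28π/9) = 2 sin 14π/9 cos 14π/9 = -0.342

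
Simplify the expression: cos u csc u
cos u csc u = cot u (using Reciprocal + quotient)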